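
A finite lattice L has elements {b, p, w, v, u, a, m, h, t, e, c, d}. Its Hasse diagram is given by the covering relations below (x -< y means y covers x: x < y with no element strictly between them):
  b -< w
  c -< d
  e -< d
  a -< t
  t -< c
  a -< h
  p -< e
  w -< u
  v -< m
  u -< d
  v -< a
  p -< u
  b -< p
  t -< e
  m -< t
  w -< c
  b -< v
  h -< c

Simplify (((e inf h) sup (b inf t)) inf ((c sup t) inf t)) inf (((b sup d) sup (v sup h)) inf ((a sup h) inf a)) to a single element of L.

e ∧ h = a
b ∧ t = b
a ∨ b = a
c ∨ t = c
c ∧ t = t
a ∧ t = a
b ∨ d = d
v ∨ h = h
d ∨ h = d
a ∨ h = h
h ∧ a = a
d ∧ a = a
a ∧ a = a

a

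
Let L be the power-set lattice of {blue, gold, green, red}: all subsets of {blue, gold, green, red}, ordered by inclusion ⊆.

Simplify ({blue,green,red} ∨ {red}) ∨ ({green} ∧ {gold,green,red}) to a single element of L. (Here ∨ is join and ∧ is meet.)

{blue,green,red} ∨ {red} = {blue,green,red}
{green} ∧ {gold,green,red} = {green}
{blue,green,red} ∨ {green} = {blue,green,red}

{blue,green,red}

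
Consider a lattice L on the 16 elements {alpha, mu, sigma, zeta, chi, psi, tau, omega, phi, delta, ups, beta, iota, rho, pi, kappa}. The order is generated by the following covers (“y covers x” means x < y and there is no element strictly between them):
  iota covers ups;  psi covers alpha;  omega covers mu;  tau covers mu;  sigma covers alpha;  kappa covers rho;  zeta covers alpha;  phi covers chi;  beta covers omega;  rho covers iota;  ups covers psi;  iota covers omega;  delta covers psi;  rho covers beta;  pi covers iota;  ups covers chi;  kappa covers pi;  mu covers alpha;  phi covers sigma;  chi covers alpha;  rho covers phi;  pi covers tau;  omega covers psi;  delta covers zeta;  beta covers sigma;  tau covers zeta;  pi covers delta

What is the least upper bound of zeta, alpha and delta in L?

delta

Common upper bounds of {zeta, alpha, delta}: delta, kappa, pi.
The least among these is delta.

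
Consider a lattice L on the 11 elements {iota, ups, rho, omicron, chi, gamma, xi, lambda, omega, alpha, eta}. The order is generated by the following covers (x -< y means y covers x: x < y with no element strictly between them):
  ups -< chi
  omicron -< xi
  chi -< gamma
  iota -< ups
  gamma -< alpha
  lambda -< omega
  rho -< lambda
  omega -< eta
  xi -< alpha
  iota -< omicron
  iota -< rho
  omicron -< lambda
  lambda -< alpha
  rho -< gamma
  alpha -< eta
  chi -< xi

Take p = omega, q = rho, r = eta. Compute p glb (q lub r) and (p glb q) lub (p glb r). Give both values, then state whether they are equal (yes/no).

q lub r = eta, so p glb (q lub r) = omega glb eta = omega.
p glb q = rho and p glb r = omega, so (p glb q) lub (p glb r) = rho lub omega = omega.
Equal: yes.

omega; omega; yes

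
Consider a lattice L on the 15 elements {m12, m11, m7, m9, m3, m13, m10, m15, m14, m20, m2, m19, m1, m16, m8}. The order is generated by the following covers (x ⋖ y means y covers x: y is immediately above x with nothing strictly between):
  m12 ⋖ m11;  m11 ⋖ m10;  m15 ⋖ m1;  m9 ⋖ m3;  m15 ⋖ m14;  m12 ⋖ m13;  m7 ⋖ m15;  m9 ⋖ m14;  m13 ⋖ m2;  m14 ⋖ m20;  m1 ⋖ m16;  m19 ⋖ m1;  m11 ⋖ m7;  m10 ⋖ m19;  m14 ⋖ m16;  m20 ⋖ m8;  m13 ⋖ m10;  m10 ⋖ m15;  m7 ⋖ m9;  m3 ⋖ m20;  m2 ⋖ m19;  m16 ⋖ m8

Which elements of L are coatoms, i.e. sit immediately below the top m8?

m16, m20

The coatoms are exactly the elements covered by m8: m16, m20.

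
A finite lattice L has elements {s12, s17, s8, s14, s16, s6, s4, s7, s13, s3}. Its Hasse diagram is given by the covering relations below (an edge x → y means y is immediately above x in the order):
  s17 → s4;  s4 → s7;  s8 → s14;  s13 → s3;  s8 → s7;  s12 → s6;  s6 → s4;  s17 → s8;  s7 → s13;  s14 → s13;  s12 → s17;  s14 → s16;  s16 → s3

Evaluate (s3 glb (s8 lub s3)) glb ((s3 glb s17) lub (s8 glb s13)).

s8 ∨ s3 = s3
s3 ∧ s3 = s3
s3 ∧ s17 = s17
s8 ∧ s13 = s8
s17 ∨ s8 = s8
s3 ∧ s8 = s8

s8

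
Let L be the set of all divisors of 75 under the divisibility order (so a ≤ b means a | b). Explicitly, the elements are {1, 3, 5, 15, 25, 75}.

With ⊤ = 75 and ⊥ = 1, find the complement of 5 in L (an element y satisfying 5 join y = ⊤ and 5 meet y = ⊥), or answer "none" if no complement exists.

For every candidate y, either 5 ∨ y ≠ 75 or 5 ∧ y ≠ 1; no complement exists.

none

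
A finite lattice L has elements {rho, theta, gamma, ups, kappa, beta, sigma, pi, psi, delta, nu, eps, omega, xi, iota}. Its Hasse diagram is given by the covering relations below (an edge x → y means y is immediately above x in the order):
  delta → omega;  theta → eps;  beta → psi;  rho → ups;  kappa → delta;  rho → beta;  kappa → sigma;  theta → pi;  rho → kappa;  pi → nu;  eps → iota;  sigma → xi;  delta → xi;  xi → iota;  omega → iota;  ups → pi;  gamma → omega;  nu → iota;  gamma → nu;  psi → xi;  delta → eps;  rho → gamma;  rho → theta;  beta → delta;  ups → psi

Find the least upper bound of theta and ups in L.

pi

Common upper bounds of {theta, ups}: iota, nu, pi.
The least among these is pi.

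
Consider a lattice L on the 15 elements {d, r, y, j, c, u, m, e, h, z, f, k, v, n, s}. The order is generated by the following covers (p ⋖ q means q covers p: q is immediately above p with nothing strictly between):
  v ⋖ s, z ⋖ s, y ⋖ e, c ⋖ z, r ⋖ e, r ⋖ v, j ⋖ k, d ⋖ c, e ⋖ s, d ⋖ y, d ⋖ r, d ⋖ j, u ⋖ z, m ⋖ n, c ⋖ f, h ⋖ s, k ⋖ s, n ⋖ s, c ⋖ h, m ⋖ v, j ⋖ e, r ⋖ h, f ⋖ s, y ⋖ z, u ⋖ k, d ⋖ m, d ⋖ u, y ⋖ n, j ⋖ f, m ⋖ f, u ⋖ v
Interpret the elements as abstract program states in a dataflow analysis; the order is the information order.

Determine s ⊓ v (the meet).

v

Common lower bounds of {s, v}: d, m, r, u, v.
The greatest among these is v.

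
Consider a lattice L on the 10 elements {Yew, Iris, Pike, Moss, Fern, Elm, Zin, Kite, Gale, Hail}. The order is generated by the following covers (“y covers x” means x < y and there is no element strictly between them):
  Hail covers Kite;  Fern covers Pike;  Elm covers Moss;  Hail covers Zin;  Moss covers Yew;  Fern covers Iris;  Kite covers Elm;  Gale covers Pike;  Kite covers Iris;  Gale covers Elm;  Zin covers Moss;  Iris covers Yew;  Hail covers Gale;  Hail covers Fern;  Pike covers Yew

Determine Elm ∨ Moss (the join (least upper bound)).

Elm

Common upper bounds of {Elm, Moss}: Elm, Gale, Hail, Kite.
The least among these is Elm.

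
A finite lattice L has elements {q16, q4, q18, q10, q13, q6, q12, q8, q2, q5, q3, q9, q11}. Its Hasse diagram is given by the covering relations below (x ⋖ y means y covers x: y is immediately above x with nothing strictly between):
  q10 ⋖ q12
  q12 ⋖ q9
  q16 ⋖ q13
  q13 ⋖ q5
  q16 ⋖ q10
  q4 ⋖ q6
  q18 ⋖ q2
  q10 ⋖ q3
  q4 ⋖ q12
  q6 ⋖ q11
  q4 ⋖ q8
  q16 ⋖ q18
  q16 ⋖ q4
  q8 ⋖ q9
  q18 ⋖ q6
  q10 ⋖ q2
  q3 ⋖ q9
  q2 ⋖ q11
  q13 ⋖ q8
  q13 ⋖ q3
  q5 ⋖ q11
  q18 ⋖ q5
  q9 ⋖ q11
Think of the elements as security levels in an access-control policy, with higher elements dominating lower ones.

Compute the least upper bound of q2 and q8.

Common upper bounds of {q2, q8}: q11.
The least among these is q11.

q11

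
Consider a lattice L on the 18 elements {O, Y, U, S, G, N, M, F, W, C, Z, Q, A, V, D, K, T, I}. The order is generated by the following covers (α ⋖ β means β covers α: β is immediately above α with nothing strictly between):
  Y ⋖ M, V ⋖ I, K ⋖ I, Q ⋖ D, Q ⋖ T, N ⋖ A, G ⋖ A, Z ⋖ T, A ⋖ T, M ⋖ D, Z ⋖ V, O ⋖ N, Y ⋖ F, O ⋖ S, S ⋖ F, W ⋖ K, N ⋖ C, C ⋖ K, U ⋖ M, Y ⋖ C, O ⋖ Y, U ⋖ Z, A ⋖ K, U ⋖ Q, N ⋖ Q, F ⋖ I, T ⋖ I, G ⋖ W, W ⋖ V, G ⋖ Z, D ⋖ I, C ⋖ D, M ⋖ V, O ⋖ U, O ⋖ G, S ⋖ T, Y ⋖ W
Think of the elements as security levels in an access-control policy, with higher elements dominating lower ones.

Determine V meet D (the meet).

Common lower bounds of {V, D}: M, O, U, Y.
The greatest among these is M.

M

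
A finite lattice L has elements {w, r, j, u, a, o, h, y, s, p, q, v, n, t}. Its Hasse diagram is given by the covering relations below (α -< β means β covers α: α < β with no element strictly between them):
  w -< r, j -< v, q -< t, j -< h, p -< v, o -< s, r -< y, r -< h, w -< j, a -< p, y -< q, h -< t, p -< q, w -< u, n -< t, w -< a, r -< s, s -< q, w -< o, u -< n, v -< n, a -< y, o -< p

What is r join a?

Common upper bounds of {r, a}: q, t, y.
The least among these is y.

y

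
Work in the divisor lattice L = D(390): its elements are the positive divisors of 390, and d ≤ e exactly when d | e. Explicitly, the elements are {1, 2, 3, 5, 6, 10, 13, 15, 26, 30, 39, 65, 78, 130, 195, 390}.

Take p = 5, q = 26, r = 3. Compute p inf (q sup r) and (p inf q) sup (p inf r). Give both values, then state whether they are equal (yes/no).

q sup r = 78, so p inf (q sup r) = 5 inf 78 = 1.
p inf q = 1 and p inf r = 1, so (p inf q) sup (p inf r) = 1 sup 1 = 1.
Equal: yes.

1; 1; yes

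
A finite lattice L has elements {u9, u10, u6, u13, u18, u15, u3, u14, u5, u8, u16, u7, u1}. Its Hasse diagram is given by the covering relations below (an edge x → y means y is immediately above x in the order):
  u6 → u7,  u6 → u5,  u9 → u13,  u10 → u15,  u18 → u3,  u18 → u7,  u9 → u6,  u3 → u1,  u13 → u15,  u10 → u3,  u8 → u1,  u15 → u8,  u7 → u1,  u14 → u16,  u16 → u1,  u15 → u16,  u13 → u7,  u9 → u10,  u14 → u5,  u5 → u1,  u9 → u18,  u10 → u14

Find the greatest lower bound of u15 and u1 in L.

u15

Common lower bounds of {u15, u1}: u10, u13, u15, u9.
The greatest among these is u15.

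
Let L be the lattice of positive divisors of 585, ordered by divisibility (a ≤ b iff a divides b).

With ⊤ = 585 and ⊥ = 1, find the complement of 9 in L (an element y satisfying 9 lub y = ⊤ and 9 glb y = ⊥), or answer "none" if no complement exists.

65

Need y with 9 ∨ y = 585 and 9 ∧ y = 1.
Checking each element gives: 65.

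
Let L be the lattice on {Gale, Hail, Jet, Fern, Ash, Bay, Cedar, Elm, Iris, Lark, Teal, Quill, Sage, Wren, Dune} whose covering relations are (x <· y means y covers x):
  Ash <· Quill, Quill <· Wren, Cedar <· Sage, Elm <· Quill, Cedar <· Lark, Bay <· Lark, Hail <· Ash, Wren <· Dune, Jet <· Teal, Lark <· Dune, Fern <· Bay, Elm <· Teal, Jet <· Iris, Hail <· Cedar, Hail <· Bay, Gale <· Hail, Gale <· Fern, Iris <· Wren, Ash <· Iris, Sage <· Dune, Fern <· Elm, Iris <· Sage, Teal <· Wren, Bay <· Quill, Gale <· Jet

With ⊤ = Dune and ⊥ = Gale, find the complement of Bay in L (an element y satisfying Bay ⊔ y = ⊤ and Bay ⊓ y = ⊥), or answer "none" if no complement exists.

For every candidate y, either Bay ∨ y ≠ Dune or Bay ∧ y ≠ Gale; no complement exists.

none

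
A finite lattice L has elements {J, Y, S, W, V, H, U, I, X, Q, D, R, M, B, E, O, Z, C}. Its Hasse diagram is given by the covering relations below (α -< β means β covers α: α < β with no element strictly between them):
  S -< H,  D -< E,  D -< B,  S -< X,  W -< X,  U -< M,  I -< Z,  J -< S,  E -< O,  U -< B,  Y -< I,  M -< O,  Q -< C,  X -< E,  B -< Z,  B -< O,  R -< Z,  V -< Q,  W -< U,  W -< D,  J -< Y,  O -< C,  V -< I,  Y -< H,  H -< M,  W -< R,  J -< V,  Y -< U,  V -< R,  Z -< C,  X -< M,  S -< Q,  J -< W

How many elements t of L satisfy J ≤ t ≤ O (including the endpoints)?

12

The interval [J, O] = {B, D, E, H, J, M, O, S, U, W, X, Y}, which has 12 elements.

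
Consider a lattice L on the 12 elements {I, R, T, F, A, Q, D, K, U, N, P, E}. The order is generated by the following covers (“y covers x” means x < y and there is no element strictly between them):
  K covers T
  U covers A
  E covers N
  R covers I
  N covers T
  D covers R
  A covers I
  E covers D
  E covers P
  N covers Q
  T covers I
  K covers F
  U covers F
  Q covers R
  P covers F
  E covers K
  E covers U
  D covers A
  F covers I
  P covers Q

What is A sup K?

E

Common upper bounds of {A, K}: E.
The least among these is E.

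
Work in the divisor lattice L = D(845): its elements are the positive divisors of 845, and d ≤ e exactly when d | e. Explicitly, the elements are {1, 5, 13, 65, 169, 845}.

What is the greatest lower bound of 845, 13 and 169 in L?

In the divisibility order, the meet is the greatest common divisor: gcd(845, 13, 169) = 13.

13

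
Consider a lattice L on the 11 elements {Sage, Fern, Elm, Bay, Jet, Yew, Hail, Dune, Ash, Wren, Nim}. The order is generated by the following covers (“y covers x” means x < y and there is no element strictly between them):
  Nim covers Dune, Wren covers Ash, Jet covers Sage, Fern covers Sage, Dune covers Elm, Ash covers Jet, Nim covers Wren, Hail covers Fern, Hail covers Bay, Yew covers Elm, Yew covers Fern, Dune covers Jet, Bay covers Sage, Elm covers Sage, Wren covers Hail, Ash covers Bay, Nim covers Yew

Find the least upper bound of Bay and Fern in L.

Common upper bounds of {Bay, Fern}: Hail, Nim, Wren.
The least among these is Hail.

Hail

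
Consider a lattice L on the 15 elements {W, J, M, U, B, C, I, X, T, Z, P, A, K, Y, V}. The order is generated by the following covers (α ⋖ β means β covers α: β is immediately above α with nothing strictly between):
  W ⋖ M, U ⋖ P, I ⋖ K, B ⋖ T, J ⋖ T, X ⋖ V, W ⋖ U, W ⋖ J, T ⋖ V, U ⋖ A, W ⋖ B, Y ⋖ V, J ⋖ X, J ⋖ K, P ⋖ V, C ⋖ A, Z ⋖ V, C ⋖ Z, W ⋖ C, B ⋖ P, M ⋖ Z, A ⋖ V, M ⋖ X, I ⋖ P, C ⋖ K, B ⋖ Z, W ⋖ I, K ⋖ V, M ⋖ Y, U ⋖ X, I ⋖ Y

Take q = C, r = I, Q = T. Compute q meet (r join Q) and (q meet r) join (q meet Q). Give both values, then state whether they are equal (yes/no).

r join Q = V, so q meet (r join Q) = C meet V = C.
q meet r = W and q meet Q = W, so (q meet r) join (q meet Q) = W join W = W.
Equal: no.

C; W; no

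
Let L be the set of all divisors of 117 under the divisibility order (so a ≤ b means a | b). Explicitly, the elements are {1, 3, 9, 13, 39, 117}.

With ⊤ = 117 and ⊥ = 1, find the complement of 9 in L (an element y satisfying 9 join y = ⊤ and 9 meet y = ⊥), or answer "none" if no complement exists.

Need y with 9 ∨ y = 117 and 9 ∧ y = 1.
Checking each element gives: 13.

13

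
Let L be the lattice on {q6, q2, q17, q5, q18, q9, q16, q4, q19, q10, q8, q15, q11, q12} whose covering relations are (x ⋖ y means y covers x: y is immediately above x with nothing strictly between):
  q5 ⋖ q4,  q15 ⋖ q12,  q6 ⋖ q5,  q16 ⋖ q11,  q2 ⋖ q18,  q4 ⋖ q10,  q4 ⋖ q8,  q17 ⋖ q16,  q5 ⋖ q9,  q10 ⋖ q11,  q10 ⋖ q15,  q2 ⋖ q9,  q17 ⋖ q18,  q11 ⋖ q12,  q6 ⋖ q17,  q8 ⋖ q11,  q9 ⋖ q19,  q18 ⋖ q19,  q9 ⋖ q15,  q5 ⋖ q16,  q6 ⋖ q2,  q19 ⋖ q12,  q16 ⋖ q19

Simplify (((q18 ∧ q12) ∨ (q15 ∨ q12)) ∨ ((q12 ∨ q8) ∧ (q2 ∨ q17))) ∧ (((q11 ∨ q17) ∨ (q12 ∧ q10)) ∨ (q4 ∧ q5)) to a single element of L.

q18 ∧ q12 = q18
q15 ∨ q12 = q12
q18 ∨ q12 = q12
q12 ∨ q8 = q12
q2 ∨ q17 = q18
q12 ∧ q18 = q18
q12 ∨ q18 = q12
q11 ∨ q17 = q11
q12 ∧ q10 = q10
q11 ∨ q10 = q11
q4 ∧ q5 = q5
q11 ∨ q5 = q11
q12 ∧ q11 = q11

q11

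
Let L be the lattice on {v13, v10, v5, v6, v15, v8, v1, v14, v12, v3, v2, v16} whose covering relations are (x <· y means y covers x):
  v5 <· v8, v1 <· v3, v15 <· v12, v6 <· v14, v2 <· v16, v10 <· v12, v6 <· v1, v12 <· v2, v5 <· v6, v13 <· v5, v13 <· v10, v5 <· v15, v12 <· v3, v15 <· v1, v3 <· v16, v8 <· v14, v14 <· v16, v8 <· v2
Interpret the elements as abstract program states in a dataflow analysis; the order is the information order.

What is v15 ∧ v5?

Common lower bounds of {v15, v5}: v13, v5.
The greatest among these is v5.

v5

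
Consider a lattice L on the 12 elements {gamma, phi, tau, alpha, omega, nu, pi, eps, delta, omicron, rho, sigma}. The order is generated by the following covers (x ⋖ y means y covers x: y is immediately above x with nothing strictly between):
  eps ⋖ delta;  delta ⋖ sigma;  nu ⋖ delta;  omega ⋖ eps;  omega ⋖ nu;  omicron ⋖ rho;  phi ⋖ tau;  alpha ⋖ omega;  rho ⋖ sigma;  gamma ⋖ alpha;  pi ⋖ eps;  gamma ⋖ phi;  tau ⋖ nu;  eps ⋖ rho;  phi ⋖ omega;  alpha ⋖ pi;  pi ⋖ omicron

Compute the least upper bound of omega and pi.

eps

Common upper bounds of {omega, pi}: delta, eps, rho, sigma.
The least among these is eps.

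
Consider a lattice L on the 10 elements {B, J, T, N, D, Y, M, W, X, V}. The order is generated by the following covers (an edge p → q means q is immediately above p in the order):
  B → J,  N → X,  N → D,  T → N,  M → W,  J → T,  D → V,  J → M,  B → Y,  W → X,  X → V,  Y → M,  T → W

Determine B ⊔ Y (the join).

Y

Common upper bounds of {B, Y}: M, V, W, X, Y.
The least among these is Y.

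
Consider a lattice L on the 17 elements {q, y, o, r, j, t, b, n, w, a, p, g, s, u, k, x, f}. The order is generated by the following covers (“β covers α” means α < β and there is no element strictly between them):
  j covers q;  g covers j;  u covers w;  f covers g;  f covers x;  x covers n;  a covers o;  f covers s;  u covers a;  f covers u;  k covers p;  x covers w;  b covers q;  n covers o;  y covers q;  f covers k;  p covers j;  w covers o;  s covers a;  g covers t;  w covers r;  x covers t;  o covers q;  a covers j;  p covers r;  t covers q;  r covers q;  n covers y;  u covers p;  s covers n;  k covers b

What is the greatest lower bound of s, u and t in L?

q

Common lower bounds of {s, u, t}: q.
The greatest among these is q.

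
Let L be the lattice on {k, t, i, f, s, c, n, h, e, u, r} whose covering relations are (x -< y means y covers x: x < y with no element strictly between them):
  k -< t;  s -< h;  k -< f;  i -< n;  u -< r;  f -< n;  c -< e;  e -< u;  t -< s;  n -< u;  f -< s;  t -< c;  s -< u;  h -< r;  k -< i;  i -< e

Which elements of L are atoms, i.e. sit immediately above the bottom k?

f, i, t

The atoms are exactly the elements that cover k: f, i, t.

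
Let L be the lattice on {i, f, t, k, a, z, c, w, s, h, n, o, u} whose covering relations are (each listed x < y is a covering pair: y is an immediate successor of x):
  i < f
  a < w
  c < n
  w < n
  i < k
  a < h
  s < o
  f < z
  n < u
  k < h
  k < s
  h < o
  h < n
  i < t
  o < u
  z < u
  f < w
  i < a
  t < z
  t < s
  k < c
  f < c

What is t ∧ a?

Common lower bounds of {t, a}: i.
The greatest among these is i.

i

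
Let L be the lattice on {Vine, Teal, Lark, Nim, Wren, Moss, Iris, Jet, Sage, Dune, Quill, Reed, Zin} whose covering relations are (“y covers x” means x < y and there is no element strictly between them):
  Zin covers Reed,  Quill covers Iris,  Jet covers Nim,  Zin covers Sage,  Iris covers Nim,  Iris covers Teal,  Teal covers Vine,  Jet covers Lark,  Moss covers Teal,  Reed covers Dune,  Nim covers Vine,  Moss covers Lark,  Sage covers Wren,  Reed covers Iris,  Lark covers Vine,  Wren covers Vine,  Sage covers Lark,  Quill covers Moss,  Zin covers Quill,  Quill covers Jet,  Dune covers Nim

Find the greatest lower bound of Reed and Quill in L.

Iris

Common lower bounds of {Reed, Quill}: Iris, Nim, Teal, Vine.
The greatest among these is Iris.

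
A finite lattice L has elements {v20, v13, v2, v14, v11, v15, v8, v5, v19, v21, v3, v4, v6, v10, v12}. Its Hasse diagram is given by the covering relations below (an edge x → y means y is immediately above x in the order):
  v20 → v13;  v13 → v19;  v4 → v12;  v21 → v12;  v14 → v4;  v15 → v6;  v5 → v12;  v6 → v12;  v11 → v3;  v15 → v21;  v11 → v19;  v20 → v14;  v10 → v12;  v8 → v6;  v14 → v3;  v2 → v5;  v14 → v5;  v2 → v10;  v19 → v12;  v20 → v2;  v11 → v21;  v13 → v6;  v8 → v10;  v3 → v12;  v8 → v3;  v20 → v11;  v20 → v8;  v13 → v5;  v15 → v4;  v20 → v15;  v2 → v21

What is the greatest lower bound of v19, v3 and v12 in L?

Common lower bounds of {v19, v3, v12}: v11, v20.
The greatest among these is v11.

v11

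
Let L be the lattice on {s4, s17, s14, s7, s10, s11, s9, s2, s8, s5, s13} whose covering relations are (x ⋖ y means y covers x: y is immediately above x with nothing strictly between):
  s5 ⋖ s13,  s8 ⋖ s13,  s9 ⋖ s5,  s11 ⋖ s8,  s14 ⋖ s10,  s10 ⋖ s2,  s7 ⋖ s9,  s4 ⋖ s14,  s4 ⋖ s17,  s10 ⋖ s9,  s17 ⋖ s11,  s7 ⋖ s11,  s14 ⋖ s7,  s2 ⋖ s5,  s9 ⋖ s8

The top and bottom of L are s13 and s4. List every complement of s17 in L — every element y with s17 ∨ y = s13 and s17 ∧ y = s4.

s2, s5

Need y with s17 ∨ y = s13 and s17 ∧ y = s4.
Checking each element gives: s2, s5.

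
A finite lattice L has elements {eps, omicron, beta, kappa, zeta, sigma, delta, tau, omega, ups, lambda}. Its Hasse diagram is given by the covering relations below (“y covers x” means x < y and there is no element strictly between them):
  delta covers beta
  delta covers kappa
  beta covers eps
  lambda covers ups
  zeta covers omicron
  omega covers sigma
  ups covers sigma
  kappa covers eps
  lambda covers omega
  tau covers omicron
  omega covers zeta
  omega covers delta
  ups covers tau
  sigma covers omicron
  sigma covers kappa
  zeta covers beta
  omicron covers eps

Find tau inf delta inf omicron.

eps

Common lower bounds of {tau, delta, omicron}: eps.
The greatest among these is eps.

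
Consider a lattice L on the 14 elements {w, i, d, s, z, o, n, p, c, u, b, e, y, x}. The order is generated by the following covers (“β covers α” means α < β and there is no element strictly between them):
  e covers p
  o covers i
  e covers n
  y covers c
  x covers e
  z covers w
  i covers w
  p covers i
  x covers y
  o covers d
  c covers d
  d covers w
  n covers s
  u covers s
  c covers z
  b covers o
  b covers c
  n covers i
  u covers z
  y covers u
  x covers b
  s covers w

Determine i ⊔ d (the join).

o

Common upper bounds of {i, d}: b, o, x.
The least among these is o.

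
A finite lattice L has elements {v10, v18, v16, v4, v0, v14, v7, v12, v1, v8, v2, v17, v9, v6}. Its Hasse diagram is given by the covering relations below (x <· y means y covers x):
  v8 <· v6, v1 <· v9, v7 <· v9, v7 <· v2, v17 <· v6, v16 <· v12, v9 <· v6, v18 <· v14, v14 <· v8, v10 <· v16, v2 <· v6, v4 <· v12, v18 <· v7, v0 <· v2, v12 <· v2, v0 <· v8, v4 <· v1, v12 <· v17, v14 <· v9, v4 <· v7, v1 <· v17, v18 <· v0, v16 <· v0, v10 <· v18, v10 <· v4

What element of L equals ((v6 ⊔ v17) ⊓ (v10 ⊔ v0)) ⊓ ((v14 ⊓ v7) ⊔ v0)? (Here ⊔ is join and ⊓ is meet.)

v6 ∨ v17 = v6
v10 ∨ v0 = v0
v6 ∧ v0 = v0
v14 ∧ v7 = v18
v18 ∨ v0 = v0
v0 ∧ v0 = v0

v0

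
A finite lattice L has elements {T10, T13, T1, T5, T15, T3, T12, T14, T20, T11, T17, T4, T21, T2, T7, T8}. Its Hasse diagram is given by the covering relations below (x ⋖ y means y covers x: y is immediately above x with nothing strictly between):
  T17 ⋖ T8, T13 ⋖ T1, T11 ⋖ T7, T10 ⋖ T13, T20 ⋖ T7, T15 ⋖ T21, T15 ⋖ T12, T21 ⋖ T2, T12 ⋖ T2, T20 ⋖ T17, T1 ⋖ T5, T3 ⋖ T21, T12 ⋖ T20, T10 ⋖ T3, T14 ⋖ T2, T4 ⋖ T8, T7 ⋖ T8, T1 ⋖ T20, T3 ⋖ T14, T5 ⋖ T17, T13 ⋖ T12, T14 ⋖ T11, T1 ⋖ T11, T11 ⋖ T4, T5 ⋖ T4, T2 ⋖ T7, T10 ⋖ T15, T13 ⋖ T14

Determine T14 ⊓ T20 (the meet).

T13

Common lower bounds of {T14, T20}: T10, T13.
The greatest among these is T13.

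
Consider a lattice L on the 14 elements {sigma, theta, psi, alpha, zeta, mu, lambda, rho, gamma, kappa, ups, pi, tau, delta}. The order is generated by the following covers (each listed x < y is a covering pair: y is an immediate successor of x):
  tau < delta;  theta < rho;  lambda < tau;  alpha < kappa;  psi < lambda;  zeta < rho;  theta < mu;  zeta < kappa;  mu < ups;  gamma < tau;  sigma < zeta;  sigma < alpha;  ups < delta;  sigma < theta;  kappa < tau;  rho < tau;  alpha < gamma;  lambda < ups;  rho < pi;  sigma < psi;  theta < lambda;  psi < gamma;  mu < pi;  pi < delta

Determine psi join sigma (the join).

psi

Common upper bounds of {psi, sigma}: delta, gamma, lambda, psi, tau, ups.
The least among these is psi.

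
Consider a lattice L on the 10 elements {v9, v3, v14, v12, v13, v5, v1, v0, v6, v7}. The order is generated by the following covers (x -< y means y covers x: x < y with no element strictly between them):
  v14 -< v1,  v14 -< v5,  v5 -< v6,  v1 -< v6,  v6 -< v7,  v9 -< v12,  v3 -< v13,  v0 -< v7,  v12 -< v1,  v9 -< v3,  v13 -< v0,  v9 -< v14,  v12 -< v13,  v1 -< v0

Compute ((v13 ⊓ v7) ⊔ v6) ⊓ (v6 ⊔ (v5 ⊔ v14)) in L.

v13 ∧ v7 = v13
v13 ∨ v6 = v7
v5 ∨ v14 = v5
v6 ∨ v5 = v6
v7 ∧ v6 = v6

v6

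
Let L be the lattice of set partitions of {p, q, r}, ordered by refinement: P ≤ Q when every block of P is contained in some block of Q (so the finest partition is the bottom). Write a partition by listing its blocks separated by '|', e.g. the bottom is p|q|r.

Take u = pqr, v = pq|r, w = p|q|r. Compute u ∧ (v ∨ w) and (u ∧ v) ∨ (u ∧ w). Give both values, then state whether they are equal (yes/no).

v ∨ w = pq|r, so u ∧ (v ∨ w) = pqr ∧ pq|r = pq|r.
u ∧ v = pq|r and u ∧ w = p|q|r, so (u ∧ v) ∨ (u ∧ w) = pq|r ∨ p|q|r = pq|r.
Equal: yes.

pq|r; pq|r; yes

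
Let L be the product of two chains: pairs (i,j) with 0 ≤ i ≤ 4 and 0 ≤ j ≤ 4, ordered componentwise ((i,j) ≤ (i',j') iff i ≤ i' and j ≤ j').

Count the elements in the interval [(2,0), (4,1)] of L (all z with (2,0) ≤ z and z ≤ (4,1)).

6

The interval [(2,0), (4,1)] = {(2,0), (2,1), (3,0), (3,1), (4,0), (4,1)}, which has 6 elements.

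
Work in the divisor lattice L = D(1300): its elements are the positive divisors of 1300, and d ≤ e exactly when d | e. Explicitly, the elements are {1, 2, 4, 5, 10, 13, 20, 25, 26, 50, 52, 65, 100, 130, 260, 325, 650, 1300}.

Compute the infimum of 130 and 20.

Common lower bounds of {130, 20}: 1, 10, 2, 5.
The greatest among these is 10.

10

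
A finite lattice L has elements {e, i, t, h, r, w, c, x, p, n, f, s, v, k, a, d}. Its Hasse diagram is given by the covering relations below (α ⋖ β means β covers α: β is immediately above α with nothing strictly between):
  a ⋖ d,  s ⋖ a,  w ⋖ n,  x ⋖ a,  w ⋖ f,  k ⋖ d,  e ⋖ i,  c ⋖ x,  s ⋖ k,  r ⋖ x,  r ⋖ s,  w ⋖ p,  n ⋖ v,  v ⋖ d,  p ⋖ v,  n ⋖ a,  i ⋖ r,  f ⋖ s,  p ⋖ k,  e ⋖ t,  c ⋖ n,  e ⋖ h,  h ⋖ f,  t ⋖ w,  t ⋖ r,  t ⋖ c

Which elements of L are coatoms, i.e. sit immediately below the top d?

a, k, v

The coatoms are exactly the elements covered by d: a, k, v.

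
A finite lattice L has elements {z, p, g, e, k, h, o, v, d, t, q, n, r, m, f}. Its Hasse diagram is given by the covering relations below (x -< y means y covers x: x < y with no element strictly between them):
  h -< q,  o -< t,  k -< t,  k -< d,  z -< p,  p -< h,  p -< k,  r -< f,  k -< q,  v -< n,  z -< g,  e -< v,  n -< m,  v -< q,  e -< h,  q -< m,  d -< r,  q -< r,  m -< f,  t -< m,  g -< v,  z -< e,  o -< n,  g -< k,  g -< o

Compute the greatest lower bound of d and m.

Common lower bounds of {d, m}: g, k, p, z.
The greatest among these is k.

k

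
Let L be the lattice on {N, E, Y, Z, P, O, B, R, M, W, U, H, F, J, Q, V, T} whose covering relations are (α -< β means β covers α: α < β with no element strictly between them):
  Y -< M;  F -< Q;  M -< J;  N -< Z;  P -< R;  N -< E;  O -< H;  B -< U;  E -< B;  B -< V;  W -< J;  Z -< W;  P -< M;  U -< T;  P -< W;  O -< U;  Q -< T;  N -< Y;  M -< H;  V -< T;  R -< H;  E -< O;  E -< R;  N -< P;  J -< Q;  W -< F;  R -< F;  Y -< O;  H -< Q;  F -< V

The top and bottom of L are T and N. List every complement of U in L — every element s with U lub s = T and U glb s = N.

P, W, Z

Need s with U ∨ s = T and U ∧ s = N.
Checking each element gives: P, W, Z.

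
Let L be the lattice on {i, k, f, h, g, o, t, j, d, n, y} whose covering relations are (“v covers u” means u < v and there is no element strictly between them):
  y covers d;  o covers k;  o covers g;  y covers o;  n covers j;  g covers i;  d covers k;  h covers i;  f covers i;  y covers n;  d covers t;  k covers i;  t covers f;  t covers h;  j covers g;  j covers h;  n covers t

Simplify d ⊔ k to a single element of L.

d ∨ k = d

d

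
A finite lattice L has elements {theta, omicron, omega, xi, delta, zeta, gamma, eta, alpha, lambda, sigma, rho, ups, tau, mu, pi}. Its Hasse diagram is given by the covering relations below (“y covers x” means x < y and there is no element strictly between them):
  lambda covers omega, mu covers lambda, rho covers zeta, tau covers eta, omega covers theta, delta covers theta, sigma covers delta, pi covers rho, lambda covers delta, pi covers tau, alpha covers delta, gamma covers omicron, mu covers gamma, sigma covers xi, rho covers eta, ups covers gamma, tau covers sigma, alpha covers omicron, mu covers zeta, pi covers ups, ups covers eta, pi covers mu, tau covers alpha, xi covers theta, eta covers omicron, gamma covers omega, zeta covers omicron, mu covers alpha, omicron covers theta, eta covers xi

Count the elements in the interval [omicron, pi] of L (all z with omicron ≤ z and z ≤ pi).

The interval [omicron, pi] = {alpha, eta, gamma, mu, omicron, pi, rho, tau, ups, zeta}, which has 10 elements.

10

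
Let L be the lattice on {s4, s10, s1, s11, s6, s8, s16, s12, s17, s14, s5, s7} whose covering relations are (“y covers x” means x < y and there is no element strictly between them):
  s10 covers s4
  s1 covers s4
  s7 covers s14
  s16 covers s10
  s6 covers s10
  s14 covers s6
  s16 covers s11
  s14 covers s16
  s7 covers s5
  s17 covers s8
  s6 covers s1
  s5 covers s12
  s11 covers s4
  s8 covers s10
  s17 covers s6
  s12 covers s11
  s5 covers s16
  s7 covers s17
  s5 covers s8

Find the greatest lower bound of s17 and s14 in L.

s6

Common lower bounds of {s17, s14}: s1, s10, s4, s6.
The greatest among these is s6.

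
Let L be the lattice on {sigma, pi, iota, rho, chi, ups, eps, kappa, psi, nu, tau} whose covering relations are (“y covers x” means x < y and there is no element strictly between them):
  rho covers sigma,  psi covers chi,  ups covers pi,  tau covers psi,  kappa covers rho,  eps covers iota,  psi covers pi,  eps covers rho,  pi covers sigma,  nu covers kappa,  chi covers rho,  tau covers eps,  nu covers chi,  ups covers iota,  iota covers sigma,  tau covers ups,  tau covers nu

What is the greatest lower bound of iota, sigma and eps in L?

Common lower bounds of {iota, sigma, eps}: sigma.
The greatest among these is sigma.

sigma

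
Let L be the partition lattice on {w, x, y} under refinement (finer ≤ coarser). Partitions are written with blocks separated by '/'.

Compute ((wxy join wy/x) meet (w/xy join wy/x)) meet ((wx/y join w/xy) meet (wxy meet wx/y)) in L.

wxy ∨ wy/x = wxy
w/xy ∨ wy/x = wxy
wxy ∧ wxy = wxy
wx/y ∨ w/xy = wxy
wxy ∧ wx/y = wx/y
wxy ∧ wx/y = wx/y
wxy ∧ wx/y = wx/y

wx/y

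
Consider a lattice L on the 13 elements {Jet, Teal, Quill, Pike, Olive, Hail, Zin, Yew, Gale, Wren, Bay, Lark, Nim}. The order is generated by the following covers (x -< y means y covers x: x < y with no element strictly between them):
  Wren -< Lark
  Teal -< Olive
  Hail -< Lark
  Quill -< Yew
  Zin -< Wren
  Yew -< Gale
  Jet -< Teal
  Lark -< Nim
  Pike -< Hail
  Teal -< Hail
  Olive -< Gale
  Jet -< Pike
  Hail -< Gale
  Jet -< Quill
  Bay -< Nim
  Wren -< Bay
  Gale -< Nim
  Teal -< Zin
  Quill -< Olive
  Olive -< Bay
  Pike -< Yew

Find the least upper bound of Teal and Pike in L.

Hail

Common upper bounds of {Teal, Pike}: Gale, Hail, Lark, Nim.
The least among these is Hail.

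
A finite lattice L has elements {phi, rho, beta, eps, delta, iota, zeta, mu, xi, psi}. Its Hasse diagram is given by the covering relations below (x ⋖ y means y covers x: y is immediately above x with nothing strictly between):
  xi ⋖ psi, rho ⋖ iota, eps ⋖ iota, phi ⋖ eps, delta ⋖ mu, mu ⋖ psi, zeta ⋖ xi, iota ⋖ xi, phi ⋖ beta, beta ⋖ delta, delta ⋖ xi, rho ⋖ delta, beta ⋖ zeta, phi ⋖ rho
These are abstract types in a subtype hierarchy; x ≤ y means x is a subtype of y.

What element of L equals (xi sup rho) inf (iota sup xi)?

xi

xi ∨ rho = xi
iota ∨ xi = xi
xi ∧ xi = xi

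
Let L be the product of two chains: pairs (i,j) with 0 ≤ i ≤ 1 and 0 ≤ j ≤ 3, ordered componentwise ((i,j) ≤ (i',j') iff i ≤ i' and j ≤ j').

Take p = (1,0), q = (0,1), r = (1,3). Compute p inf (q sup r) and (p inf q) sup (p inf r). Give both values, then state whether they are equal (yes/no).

q sup r = (1,3), so p inf (q sup r) = (1,0) inf (1,3) = (1,0).
p inf q = (0,0) and p inf r = (1,0), so (p inf q) sup (p inf r) = (0,0) sup (1,0) = (1,0).
Equal: yes.

(1,0); (1,0); yes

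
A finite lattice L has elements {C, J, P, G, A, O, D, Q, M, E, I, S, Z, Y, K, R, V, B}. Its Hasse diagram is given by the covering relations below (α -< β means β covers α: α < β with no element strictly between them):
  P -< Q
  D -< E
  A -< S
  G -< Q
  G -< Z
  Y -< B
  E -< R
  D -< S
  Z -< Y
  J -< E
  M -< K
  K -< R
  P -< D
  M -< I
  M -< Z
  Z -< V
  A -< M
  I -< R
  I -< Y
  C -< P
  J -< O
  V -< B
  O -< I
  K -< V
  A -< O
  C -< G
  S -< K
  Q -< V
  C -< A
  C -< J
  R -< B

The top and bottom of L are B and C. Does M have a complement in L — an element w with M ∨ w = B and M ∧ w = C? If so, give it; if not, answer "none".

For every candidate w, either M ∨ w ≠ B or M ∧ w ≠ C; no complement exists.

none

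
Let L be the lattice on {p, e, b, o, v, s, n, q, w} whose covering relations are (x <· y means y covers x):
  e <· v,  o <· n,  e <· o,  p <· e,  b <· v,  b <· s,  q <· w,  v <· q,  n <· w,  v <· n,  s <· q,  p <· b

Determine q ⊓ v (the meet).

v

Common lower bounds of {q, v}: b, e, p, v.
The greatest among these is v.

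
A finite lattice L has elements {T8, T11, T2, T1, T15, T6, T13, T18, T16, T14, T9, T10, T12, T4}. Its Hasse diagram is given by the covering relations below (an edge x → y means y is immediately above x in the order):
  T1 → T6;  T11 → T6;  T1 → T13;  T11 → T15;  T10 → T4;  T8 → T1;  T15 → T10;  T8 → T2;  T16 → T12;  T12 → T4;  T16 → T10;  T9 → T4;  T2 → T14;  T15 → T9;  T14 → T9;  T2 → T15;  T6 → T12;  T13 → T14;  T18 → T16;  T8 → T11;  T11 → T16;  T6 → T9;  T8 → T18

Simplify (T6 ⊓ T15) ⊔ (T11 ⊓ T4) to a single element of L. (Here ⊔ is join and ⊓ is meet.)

T6 ∧ T15 = T11
T11 ∧ T4 = T11
T11 ∨ T11 = T11

T11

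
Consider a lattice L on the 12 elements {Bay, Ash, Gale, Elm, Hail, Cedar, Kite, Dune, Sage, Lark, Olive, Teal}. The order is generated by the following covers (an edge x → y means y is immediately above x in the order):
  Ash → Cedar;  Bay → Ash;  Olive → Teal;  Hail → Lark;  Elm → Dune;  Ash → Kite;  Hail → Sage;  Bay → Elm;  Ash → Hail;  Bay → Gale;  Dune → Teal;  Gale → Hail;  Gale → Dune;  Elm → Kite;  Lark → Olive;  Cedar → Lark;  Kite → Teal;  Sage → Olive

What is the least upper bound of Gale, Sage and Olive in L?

Common upper bounds of {Gale, Sage, Olive}: Olive, Teal.
The least among these is Olive.

Olive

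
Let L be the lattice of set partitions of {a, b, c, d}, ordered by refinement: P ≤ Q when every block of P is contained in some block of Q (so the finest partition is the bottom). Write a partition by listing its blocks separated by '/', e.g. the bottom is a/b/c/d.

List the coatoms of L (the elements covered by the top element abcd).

a/bcd, ab/cd, abc/d, abd/c, ac/bd, acd/b, ad/bc

The coatoms are exactly the elements covered by abcd: a/bcd, ab/cd, abc/d, abd/c, ac/bd, acd/b, ad/bc.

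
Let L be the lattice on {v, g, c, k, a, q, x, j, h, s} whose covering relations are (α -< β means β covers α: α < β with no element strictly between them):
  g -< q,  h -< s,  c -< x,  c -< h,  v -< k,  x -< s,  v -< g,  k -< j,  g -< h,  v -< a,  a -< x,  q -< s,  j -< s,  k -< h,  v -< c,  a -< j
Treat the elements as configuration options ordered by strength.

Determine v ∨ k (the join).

k

Common upper bounds of {v, k}: h, j, k, s.
The least among these is k.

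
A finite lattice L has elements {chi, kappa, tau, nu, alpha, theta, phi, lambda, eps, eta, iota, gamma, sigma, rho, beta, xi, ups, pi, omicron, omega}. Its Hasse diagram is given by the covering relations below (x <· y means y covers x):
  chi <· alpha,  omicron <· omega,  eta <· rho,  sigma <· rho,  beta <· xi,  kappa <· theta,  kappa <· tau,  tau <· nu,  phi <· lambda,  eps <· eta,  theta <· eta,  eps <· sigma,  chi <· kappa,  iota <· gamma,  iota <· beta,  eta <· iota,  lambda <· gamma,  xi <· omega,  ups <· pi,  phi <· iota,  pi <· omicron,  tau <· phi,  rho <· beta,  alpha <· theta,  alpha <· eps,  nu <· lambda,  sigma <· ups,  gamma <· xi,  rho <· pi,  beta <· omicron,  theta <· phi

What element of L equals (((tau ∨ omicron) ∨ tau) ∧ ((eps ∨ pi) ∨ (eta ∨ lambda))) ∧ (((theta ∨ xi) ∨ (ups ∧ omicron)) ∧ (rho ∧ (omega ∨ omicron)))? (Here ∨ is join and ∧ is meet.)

rho

tau ∨ omicron = omicron
omicron ∨ tau = omicron
eps ∨ pi = pi
eta ∨ lambda = gamma
pi ∨ gamma = omega
omicron ∧ omega = omicron
theta ∨ xi = xi
ups ∧ omicron = ups
xi ∨ ups = omega
omega ∨ omicron = omega
rho ∧ omega = rho
omega ∧ rho = rho
omicron ∧ rho = rho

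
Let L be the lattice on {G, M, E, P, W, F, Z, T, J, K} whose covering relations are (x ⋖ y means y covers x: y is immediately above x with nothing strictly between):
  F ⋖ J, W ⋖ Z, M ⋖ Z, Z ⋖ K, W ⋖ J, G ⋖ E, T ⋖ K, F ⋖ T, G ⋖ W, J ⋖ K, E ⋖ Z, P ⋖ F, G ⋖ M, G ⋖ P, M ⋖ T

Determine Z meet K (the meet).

Common lower bounds of {Z, K}: E, G, M, W, Z.
The greatest among these is Z.

Z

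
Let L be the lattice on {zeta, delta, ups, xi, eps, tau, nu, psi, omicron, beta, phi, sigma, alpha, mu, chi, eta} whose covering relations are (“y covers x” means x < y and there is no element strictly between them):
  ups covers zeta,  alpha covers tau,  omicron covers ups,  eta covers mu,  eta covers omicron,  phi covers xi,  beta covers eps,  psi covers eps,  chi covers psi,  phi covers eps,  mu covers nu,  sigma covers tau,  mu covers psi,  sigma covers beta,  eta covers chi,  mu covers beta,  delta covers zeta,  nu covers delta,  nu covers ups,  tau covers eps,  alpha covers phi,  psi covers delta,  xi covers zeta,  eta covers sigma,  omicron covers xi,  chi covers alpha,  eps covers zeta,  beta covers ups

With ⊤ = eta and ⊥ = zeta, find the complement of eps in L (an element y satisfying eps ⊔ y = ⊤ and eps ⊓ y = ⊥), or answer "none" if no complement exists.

omicron

Need y with eps ∨ y = eta and eps ∧ y = zeta.
Checking each element gives: omicron.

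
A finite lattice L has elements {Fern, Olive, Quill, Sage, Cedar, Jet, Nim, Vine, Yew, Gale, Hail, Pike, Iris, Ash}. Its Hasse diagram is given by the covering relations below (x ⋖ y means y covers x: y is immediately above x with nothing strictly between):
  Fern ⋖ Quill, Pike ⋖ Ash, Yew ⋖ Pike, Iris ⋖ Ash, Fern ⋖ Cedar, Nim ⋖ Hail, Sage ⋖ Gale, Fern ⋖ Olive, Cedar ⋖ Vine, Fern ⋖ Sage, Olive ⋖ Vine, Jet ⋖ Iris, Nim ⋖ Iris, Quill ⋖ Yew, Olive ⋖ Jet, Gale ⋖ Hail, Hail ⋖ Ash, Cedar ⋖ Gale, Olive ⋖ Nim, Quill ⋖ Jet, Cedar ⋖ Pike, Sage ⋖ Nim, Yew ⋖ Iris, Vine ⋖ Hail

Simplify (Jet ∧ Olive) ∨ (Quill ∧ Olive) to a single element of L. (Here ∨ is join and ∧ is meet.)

Jet ∧ Olive = Olive
Quill ∧ Olive = Fern
Olive ∨ Fern = Olive

Olive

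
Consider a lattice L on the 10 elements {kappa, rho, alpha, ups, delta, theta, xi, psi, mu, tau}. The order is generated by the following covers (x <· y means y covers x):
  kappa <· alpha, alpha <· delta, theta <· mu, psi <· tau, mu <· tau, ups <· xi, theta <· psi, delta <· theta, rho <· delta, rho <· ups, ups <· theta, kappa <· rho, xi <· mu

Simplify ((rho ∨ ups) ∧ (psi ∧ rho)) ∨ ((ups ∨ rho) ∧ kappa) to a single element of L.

rho ∨ ups = ups
psi ∧ rho = rho
ups ∧ rho = rho
ups ∨ rho = ups
ups ∧ kappa = kappa
rho ∨ kappa = rho

rho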